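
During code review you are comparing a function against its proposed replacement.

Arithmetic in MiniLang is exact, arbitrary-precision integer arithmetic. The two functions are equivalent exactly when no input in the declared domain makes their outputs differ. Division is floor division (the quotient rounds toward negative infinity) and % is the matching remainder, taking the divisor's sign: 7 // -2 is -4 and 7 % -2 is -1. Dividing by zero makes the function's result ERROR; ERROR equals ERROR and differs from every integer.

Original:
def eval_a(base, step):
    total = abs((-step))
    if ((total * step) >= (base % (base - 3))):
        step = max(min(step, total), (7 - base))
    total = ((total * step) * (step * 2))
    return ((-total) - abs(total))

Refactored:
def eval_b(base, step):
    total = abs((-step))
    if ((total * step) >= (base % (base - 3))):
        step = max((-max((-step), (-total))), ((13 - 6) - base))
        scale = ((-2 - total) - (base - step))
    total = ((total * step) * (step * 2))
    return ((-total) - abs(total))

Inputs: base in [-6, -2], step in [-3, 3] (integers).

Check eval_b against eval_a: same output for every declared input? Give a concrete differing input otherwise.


Behavior is preserved: although local variable names differ; statement counts differ; min/max/abs usage differs; constant usage differs; arithmetic usage differs, the outputs never diverge.
As a probe, take base=-4, step=0: eval_a runs total = 0; ((total * step) >= (base % (base - 3))) -> true; step = 11; total = 0; return 0; eval_b runs total = 0; ((total * step) >= (base % (base - 3))) -> true; step = 11; scale = 13; total = 0; return 0; both end at 0.
Every one of the 35 inputs gives matching results.
verdict: equivalent


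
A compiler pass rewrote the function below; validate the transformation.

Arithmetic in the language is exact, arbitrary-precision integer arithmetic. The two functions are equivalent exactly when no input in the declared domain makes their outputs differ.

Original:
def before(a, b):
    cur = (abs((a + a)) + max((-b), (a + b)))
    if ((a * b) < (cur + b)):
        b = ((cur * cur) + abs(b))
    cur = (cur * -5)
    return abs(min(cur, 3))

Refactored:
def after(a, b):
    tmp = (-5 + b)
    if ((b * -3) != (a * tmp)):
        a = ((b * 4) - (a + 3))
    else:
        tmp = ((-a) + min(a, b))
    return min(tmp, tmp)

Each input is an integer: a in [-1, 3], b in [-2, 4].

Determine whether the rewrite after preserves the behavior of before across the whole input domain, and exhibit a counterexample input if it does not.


a=-1, b=-2 yields 20 from before but -7 from after.
verdict: not equivalent; witness: a=-1, b=-2


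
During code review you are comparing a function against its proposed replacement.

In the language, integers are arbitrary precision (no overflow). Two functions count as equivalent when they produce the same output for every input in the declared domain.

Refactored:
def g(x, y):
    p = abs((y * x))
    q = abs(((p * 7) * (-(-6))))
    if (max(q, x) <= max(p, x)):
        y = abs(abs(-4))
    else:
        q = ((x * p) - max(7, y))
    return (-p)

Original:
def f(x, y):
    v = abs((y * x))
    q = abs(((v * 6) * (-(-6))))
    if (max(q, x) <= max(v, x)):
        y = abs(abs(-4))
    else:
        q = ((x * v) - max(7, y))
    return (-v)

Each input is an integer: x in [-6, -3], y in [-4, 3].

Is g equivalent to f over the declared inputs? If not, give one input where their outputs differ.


The edit looks behavioral (`6` became `7`), but over these ranges it never changes the outcome.
Spot check at x=-3, y=-1 — f: v = 3; q = 108; (max(q, x) <= max(v, x)) -> false; q = -16; return -3. g: p = 3; q = 126; (max(q, x) <= max(p, x)) -> false; q = -16; return -3. Both give -3.
Checked all 32 inputs in the declared domain: the outputs agree on every one.
verdict: equivalent


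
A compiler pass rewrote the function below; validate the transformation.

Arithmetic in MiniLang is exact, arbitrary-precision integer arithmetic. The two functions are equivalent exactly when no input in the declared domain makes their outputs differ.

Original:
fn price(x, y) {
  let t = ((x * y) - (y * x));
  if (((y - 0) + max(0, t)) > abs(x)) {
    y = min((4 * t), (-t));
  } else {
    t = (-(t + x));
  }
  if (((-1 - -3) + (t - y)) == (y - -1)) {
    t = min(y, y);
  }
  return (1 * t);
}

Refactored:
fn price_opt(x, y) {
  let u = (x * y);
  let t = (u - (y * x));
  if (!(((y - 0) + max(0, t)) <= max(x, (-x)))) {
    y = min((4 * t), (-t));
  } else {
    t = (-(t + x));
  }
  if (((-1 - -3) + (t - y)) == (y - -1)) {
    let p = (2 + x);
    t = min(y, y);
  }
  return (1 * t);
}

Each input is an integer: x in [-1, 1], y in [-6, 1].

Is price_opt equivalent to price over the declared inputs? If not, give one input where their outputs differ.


Comparing the listings, the differences include: boolean connective usage differs, plus arithmetic usage differs, plus min/max/abs usage differs, plus local variable names differ, plus comparison usage differs, plus statement counts differ, plus constant usage differs.
One worked example (x=0, y=1) — price: t becomes 0; next (((y - 0) + max(0, t)) > abs(x)) evaluates to true; next y becomes 0; next (((-1 - -3) + (t - y)) == (y - -1)) evaluates to false; next final value 0; price_opt: u becomes 0; next t becomes 0; next (!(((y - 0) + max(0, t)) <= max(x, (-x)))) evaluates to true; next y becomes 0; next (((-1 - -3) + (t - y)) == (y - -1)) evaluates to false; next final value 0; agreement on 0.
Across all 24 domain points the two functions coincide.
verdict: equivalent


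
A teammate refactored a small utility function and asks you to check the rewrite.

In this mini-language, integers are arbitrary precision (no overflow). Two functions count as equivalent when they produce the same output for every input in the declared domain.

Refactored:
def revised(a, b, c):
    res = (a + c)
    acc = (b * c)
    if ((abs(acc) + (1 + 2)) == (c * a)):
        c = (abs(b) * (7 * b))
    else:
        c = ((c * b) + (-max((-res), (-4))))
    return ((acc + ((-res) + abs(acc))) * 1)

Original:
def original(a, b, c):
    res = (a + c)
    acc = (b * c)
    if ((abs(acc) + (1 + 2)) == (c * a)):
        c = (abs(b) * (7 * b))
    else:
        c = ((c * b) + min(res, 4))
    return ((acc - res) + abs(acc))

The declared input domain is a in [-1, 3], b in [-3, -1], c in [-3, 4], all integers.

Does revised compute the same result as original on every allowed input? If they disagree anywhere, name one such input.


The two versions differ — the changes include constant usage differs, plus arithmetic usage differs, plus min/max/abs usage differs.
As a probe, take a=2, b=-1, c=4: original runs res=6, then acc=-4, then ((abs(acc) + (1 + 2)) == (c * a)) is false, then c=0, then returns -6; revised runs res=6, then acc=-4, then ((abs(acc) + (1 + 2)) == (c * a)) is false, then c=0, then returns -6; both end at -6.
Every one of the 120 inputs gives matching results.
verdict: equivalent


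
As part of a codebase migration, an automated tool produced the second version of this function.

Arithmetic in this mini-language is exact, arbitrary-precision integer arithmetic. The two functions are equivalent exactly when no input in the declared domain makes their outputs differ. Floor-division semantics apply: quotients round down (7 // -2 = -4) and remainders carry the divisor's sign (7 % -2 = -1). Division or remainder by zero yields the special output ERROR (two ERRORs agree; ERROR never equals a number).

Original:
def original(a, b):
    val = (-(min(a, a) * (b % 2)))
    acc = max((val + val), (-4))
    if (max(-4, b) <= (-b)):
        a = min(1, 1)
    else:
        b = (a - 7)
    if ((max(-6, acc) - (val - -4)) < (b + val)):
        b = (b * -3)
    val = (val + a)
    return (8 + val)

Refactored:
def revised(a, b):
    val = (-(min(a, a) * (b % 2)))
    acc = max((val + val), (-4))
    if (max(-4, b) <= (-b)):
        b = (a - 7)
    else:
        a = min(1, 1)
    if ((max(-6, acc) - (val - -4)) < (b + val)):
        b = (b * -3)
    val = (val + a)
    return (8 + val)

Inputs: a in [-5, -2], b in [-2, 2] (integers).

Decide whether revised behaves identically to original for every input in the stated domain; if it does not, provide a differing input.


Run the pair on a=-5, b=-2.
original: val becomes 0; next acc becomes 0; next (max(-4, b) <= (-b)) evaluates to true; next a becomes 1; next ((max(-6, acc) - (val - -4)) < (b + val)) evaluates to true; next b becomes 6; next val becomes 1; next final value 9
revised: val becomes 0; next acc becomes 0; next (max(-4, b) <= (-b)) evaluates to true; next b becomes -12; next ((max(-6, acc) - (val - -4)) < (b + val)) evaluates to false; next val becomes -5; next final value 3
9 and 3 differ, so these are not the same function on this domain.
verdict: not equivalent; witness: a=-5, b=-2


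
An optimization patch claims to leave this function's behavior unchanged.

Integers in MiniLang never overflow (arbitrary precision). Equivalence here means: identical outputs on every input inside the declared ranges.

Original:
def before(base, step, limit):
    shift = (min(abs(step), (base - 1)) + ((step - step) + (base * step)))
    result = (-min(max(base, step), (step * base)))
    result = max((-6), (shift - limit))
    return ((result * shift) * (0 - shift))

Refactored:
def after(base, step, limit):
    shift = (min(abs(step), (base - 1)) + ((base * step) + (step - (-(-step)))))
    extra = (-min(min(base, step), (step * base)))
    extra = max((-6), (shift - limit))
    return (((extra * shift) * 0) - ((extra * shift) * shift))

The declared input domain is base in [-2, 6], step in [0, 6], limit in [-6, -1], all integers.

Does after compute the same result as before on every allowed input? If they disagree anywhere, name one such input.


Equivalent. Although `max(base, step)` became `min(base, step)`, no input in the stated domain can expose it.
Sweeping the whole domain (378 inputs) finds no disagreement.
As a probe, take base=1, step=2, limit=-1: before runs shift = 2; result = -2; result = 3; return -12; after runs shift = 2; extra = -1; extra = 3; return -12; both end at -12.
verdict: equivalent


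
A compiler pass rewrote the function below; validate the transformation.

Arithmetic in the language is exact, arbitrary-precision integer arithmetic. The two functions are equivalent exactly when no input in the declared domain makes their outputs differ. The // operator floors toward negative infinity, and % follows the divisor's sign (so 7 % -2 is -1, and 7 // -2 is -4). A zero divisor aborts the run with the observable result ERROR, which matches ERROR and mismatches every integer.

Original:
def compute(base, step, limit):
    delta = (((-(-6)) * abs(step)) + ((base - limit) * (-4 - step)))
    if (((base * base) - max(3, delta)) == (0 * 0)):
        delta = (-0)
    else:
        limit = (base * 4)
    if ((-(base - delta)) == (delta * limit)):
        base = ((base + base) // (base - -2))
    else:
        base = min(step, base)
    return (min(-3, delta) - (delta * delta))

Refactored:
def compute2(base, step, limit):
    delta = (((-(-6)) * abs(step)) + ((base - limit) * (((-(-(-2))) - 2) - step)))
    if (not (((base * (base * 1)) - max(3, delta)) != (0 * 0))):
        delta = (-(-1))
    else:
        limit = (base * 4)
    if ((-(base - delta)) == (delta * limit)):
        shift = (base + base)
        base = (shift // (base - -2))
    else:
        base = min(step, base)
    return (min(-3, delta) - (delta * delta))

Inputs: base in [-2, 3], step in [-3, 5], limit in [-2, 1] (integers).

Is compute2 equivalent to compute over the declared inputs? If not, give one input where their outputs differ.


Not equivalent: base=-2, step=0, limit=-1 separates them (-3 vs -4).
compute: delta becomes 4; next (((base * base) - max(3, delta)) == (0 * 0)) evaluates to true; next delta becomes 0; next ((-(base - delta)) == (delta * limit)) evaluates to false; next base becomes -2; next final value -3
compute2: delta becomes 4; next (not (((base * (base * 1)) - max(3, delta)) != (0 * 0))) evaluates to true; next delta becomes 1; next ((-(base - delta)) == (delta * limit)) evaluates to false; next base becomes -2; next final value -4
verdict: not equivalent; witness: base=-2, step=0, limit=-1


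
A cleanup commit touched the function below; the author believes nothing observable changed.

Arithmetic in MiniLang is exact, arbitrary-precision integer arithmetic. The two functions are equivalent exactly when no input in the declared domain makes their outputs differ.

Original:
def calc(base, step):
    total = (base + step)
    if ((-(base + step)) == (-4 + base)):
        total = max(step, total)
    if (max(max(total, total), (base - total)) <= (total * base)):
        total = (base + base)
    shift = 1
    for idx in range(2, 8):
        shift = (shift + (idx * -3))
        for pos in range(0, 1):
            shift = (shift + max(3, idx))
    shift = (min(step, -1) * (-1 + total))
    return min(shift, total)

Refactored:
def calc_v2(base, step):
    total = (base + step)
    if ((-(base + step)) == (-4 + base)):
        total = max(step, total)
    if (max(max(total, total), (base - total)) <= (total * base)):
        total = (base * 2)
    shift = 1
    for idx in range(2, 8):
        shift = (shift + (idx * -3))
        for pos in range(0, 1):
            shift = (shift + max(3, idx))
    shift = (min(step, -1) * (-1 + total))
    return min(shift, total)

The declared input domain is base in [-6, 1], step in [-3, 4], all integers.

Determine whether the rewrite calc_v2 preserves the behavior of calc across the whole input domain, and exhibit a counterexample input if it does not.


The two versions differ — the changes include arithmetic usage differs, and constant usage differs.
One worked example (base=-3, step=-3) — calc: total=-6, then ((-(base + step)) == (-4 + base)) is false, then (max(max(total, total), (base - total)) <= (total * base)) is true, then total=-6, then shift=1, then (idx=2), then shift=-5, then (pos=0), then shift=-2, then (idx=3), then shift=-11, then (pos=0), then shift=-8, then (idx=4), then shift=-20, then (pos=0), then shift=-16, then (idx=5), then shift=-31, then (pos=0), then shift=-26, then (idx=6), then shift=-44, then (pos=0), then shift=-38, then (idx=7), then shift=-59, then (pos=0), then shift=-52, then shift=21, then returns -6; calc_v2: total=-6, then ((-(base + step)) == (-4 + base)) is false, then (max(max(total, total), (base - total)) <= (total * base)) is true, then total=-6, then shift=1, then (idx=2), then shift=-5, then (pos=0), then shift=-2, then (idx=3), then shift=-11, then (pos=0), then shift=-8, then (idx=4), then shift=-20, then (pos=0), then shift=-16, then (idx=5), then shift=-31, then (pos=0), then shift=-26, then (idx=6), then shift=-44, then (pos=0), then shift=-38, then (idx=7), then shift=-59, then (pos=0), then shift=-52, then shift=21, then returns -6; agreement on -6.
An exhaustive pass over the 64 declared inputs shows identical outputs.
verdict: equivalent


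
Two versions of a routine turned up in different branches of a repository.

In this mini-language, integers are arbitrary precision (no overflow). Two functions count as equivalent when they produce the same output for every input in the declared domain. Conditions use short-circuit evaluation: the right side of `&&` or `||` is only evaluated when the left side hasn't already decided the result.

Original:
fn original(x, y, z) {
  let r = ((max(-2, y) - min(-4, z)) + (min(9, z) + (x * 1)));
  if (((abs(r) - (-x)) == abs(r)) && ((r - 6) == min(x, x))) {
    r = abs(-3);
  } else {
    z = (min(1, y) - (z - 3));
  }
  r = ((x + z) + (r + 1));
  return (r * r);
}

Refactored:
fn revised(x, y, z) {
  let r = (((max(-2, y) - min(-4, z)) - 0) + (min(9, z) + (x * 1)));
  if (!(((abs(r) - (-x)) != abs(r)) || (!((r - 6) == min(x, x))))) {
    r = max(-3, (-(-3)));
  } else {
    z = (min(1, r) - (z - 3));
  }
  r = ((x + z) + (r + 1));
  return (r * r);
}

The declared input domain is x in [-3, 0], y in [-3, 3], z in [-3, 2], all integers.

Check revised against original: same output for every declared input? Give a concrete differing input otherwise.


Try x=-3, y=-3, z=-3.
original: r=-4, then (((abs(r) - (-x)) == abs(r)) && ((r - 6) == min(x, x))) is false, then z=3, then r=-3, then returns 9
revised: r=-4, then (!(((abs(r) - (-x)) != abs(r)) || (!((r - 6) == min(x, x))))) is false, then z=2, then r=-4, then returns 16
9 vs 16 — the two versions disagree here.
verdict: not equivalent; witness: x=-3, y=-3, z=-3


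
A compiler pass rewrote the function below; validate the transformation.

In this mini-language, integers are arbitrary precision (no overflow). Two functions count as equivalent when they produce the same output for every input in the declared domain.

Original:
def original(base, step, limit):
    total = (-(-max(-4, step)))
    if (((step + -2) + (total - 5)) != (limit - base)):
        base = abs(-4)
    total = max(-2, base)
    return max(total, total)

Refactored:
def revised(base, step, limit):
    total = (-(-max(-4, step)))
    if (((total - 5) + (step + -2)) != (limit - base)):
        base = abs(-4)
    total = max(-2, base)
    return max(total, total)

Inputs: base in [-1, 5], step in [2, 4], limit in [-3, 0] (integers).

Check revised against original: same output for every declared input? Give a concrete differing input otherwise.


Although same computation, different form, 84/84 inputs agree.
verdict: equivalent


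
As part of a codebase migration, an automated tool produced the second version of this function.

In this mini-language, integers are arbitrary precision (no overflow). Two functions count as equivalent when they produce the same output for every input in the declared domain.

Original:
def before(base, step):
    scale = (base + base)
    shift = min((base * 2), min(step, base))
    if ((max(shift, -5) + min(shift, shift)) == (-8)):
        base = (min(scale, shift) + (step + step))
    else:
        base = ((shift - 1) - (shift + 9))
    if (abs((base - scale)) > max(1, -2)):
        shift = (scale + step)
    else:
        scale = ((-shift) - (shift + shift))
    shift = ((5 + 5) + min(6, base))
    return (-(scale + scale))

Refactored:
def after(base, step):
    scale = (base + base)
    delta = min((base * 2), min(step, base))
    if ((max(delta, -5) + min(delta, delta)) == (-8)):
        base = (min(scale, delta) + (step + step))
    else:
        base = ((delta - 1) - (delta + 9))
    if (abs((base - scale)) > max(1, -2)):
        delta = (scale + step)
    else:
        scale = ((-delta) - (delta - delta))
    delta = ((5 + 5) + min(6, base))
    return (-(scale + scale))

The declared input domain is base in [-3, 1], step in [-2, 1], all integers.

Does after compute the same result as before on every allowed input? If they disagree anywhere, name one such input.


Evaluate both at base=-2, step=0.
before: scale=-4, then shift=-4, then ((max(shift, -5) + min(shift, shift)) == (-8)) is true, then base=-4, then (abs((base - scale)) > max(1, -2)) is false, then scale=12, then shift=6, then returns -24
after: scale=-4, then delta=-4, then ((max(delta, -5) + min(delta, delta)) == (-8)) is true, then base=-4, then (abs((base - scale)) > max(1, -2)) is false, then scale=4, then delta=6, then returns -8
-24 vs -8 — the two versions disagree here.
verdict: not equivalent; witness: base=-2, step=0


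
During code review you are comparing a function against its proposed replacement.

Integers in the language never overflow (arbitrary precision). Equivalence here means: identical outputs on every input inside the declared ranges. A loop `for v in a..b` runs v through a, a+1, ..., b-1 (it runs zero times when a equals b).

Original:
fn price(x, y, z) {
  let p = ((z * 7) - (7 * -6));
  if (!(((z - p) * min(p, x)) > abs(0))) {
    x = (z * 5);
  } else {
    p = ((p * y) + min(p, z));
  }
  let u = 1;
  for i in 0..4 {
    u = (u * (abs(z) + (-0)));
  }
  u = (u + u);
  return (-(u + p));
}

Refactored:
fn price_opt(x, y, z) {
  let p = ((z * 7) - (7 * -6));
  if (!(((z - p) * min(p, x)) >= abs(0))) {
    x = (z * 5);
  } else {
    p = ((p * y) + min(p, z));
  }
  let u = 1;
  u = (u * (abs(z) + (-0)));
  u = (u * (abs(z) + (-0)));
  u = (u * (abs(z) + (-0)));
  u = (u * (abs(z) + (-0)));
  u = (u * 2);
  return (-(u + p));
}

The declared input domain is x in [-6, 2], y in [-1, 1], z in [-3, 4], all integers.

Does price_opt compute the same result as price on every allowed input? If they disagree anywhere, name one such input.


Evaluate both at x=0, y=-1, z=-3.
price: p=21, then (!(((z - p) * min(p, x)) > abs(0))) is true, then x=-15, then u=1, then (i=0), then u=3, then (i=1), then u=9, then (i=2), then u=27, then (i=3), then u=81, then u=162, then returns -183
price_opt: p=21, then (!(((z - p) * min(p, x)) >= abs(0))) is false, then p=-24, then u=1, then u=3, then u=9, then u=27, then u=81, then u=162, then returns -138
-183 vs -138 — the two versions disagree here.
verdict: not equivalent; witness: x=0, y=-1, z=-3


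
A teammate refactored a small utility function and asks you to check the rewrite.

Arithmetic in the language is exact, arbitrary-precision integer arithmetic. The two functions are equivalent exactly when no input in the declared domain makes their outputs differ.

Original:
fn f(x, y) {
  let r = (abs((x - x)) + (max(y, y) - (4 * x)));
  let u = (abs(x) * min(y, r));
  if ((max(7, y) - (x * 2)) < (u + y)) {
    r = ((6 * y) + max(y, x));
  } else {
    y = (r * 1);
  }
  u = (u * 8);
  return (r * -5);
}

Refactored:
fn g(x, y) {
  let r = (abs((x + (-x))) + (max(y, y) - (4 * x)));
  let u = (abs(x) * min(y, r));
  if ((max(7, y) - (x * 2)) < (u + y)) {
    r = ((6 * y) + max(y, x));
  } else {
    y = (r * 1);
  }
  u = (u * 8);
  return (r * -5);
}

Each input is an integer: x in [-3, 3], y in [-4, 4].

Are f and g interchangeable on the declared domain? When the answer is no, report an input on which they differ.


Side by side, the visible changes include: arithmetic usage differs.
Spot check at x=0, y=-1 — f: r=-1, then u=0, then ((max(7, y) - (x * 2)) < (u + y)) is false, then y=-1, then u=0, then returns 5. g: r=-1, then u=0, then ((max(7, y) - (x * 2)) < (u + y)) is false, then y=-1, then u=0, then returns 5. Both give 5.
Sweeping the whole domain (63 inputs) finds no disagreement.
verdict: equivalent


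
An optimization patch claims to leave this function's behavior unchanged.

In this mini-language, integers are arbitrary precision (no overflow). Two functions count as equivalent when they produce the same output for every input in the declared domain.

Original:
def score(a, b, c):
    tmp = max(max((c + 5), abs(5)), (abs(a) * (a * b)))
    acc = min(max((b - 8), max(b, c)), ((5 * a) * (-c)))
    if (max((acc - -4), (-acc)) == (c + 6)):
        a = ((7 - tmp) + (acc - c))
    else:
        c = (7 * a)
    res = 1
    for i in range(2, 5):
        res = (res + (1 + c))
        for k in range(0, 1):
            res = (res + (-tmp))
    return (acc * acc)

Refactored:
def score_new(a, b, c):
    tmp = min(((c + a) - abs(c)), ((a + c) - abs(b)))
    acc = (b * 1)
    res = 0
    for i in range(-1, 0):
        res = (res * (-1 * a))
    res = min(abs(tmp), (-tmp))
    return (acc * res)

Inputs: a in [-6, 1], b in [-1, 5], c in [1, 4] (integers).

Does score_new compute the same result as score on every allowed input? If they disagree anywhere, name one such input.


There is a counterexample at a=-6, b=-1, c=1: 1 on one side, -6 on the other.
score: tmp = 36; acc = 1; (max((acc - -4), (-acc)) == (c + 6)) -> false; c = -42; res = 1; [i=2]; res = -40; [k=0]; res = -76; [i=3]; res = -117; [k=0]; res = -153; [i=4]; res = -194; [k=0]; res = -230; return 1
score_new: tmp = -6; acc = -1; res = 0; [i=-1]; res = 0; res = 6; return -6
verdict: not equivalent; witness: a=-6, b=-1, c=1


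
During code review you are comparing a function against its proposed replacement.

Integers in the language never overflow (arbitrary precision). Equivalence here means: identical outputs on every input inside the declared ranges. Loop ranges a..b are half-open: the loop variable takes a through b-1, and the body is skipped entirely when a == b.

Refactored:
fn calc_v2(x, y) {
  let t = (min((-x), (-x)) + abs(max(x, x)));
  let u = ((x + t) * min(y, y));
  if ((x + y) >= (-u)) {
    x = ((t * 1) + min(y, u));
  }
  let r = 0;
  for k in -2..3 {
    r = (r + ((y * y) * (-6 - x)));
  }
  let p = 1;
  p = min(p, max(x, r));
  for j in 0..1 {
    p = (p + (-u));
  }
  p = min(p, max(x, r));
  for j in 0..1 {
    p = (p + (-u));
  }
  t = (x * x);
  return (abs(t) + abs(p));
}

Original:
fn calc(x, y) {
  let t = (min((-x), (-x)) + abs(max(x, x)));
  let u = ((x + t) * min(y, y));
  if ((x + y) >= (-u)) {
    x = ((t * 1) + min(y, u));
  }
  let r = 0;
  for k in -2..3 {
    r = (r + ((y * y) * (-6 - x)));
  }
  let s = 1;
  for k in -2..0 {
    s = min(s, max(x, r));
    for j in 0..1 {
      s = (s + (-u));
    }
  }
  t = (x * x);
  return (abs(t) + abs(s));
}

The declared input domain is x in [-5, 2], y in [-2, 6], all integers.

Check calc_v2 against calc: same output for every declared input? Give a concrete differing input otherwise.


Differences: statement counts differ, plus local variable names differ, plus min/max/abs usage differs, plus arithmetic usage differs, plus loop structure differs — yet all 72 inputs agree.
verdict: equivalent


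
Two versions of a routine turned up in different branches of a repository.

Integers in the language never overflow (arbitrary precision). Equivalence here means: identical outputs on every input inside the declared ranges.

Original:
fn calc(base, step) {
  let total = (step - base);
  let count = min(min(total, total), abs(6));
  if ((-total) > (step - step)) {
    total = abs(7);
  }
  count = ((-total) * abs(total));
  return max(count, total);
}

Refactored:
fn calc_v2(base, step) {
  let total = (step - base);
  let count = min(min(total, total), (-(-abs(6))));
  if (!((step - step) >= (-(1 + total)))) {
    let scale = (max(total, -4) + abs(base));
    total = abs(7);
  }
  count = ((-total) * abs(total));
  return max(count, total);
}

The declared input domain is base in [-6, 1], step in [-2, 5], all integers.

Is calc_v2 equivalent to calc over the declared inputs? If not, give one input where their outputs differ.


On input base=-1, step=-2, calc returns 7 while calc_v2 returns 1.
verdict: not equivalent; witness: base=-1, step=-2


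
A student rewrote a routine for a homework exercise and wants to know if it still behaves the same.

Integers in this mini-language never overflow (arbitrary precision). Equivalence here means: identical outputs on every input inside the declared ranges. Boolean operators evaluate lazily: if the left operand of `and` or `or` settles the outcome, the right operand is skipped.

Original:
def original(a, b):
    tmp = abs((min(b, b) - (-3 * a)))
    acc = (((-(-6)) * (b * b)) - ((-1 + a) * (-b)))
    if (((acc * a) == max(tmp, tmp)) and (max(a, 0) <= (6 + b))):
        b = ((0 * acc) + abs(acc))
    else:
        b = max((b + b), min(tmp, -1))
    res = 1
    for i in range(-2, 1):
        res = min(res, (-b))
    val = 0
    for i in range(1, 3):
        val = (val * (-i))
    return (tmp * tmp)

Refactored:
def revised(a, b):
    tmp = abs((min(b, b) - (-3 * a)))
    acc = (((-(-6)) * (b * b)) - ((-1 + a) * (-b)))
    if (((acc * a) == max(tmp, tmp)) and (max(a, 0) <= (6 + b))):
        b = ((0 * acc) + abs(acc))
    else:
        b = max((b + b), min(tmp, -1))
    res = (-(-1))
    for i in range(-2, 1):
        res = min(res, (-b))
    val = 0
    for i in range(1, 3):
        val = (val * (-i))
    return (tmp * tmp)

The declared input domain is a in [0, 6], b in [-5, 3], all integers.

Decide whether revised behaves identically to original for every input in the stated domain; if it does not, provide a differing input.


The two are interchangeable: same computation, different form, and every declared input agrees.
Spot check at a=1, b=2 — original: tmp = 5; acc = 24; (((acc * a) == max(tmp, tmp)) and (max(a, 0) <= (6 + b))) -> false; b = 4; res = 1; [i=-2]; res = -4; [i=-1]; res = -4; [i=0]; res = -4; val = 0; [i=1]; val = 0; [i=2]; val = 0; return 25. revised: tmp = 5; acc = 24; (((acc * a) == max(tmp, tmp)) and (max(a, 0) <= (6 + b))) -> false; b = 4; res = 1; [i=-2]; res = -4; [i=-1]; res = -4; [i=0]; res = -4; val = 0; [i=1]; val = 0; [i=2]; val = 0; return 25. Both give 25.
Checked all 63 inputs in the declared domain: the outputs agree on every one.
verdict: equivalent


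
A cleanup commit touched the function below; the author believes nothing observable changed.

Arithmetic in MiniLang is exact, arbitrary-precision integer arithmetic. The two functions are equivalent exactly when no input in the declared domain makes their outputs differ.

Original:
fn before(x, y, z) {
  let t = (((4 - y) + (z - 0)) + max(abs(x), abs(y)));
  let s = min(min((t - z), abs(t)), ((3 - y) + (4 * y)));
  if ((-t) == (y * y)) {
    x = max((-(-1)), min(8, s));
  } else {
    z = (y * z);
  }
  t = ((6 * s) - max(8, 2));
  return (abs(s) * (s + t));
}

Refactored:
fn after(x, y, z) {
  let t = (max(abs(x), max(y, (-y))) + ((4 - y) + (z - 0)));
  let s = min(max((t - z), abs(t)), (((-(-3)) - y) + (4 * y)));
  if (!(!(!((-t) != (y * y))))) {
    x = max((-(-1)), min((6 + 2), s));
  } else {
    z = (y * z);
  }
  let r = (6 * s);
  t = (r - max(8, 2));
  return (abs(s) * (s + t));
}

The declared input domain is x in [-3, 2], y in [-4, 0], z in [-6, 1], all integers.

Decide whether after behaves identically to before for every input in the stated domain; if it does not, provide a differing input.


These are not equivalent — on x=-3, y=0, z=-6 the outputs split (-1 vs 39).
before: t becomes 1; next s becomes 1; next ((-t) == (y * y)) evaluates to false; next z becomes 0; next t becomes -2; next final value -1
after: t becomes 1; next s becomes 3; next (!(!(!((-t) != (y * y))))) evaluates to false; next z becomes 0; next r becomes 18; next t becomes 10; next final value 39
verdict: not equivalent; witness: x=-3, y=0, z=-6


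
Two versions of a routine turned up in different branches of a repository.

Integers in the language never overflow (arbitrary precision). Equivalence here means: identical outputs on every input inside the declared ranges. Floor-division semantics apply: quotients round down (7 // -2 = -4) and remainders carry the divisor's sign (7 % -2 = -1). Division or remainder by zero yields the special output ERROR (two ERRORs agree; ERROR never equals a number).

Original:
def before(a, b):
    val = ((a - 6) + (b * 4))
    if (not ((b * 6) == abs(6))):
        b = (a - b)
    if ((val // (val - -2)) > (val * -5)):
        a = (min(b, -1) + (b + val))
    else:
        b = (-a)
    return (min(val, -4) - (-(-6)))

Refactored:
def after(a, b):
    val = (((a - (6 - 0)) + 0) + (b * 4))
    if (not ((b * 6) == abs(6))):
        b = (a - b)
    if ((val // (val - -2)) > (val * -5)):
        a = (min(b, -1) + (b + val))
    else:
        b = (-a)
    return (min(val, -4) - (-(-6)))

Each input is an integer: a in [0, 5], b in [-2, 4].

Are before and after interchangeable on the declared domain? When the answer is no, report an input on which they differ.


Changes here: arithmetic usage differs, constant usage differs; the full 42-point sweep finds no disagreement.
verdict: equivalent


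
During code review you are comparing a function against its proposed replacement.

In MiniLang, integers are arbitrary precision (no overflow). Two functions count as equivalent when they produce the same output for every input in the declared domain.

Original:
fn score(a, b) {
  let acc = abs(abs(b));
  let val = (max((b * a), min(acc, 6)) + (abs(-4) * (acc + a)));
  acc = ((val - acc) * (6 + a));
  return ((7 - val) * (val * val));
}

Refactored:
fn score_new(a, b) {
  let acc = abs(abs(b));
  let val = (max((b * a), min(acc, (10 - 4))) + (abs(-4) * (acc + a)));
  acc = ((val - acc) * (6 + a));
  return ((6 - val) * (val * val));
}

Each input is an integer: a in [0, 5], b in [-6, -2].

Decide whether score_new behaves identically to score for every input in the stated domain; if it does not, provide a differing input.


Not equivalent: a=0, b=-6 separates them (-20700 vs -21600).
score: acc := 6 | val := 30 | acc := 144 | result -20700
score_new: acc := 6 | val := 30 | acc := 144 | result -21600
verdict: not equivalent; witness: a=0, b=-6


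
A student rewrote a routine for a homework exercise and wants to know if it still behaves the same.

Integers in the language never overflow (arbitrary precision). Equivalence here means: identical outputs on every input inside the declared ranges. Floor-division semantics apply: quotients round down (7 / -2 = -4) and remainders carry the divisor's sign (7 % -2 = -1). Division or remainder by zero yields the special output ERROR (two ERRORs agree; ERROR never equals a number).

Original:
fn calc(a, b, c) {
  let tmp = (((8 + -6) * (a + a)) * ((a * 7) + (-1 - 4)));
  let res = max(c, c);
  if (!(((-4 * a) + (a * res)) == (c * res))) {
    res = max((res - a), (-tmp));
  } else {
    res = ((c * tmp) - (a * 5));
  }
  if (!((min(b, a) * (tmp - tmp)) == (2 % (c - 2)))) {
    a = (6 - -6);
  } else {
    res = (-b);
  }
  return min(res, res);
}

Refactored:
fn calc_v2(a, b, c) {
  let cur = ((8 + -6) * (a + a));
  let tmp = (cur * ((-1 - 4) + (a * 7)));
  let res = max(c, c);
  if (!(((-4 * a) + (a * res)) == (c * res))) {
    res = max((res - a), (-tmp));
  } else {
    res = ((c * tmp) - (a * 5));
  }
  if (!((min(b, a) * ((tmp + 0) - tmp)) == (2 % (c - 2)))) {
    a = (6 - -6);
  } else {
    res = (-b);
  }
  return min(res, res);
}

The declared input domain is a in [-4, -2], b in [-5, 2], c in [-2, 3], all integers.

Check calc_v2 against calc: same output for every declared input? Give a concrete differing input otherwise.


This is a faithful refactor — arithmetic usage differs, plus constant usage differs, plus statement counts differ, plus local variable names differ, but the computed results match everywhere.
One worked example (a=-3, b=0, c=2) — calc: tmp=312, then res=2, then (!(((-4 * a) + (a * res)) == (c * res))) is true, then res=5, then a zero divisor aborts: ERROR; calc_v2: cur=-12, then tmp=312, then res=2, then (!(((-4 * a) + (a * res)) == (c * res))) is true, then res=5, then a zero divisor aborts: ERROR; agreement on ERROR.
An exhaustive pass over the 144 declared inputs shows identical outputs.
verdict: equivalent


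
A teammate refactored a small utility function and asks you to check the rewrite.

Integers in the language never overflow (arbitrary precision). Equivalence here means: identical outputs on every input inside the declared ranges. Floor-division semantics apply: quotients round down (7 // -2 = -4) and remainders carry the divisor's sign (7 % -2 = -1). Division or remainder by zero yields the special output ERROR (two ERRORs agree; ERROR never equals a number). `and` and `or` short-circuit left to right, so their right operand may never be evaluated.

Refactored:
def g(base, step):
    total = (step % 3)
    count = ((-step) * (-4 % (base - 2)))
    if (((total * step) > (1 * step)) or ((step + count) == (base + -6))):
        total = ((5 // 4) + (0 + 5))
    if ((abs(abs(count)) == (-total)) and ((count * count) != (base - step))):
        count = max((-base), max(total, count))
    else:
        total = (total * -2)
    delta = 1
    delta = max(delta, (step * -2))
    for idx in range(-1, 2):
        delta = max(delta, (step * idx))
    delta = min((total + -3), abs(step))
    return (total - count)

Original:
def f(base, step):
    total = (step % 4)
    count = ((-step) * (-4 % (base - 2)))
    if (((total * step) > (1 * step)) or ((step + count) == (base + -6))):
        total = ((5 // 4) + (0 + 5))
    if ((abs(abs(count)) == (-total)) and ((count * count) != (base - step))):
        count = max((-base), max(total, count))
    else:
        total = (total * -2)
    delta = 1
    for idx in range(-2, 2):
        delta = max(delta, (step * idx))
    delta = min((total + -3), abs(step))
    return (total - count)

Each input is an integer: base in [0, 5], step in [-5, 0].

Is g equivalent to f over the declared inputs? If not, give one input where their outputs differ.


Try base=0, step=-5.
f: total=3, then count=0, then (((total * step) > (1 * step)) or ((step + count) == (base + -6))) is false, then ((abs(abs(count)) == (-total)) and ((count * count) != (base - step))) is false, then total=-6, then delta=1, then (idx=-2), then delta=10, then (idx=-1), then delta=10, then (idx=0), then delta=10, then (idx=1), then delta=10, then delta=-9, then returns -6
g: total=1, then count=0, then (((total * step) > (1 * step)) or ((step + count) == (base + -6))) is false, then ((abs(abs(count)) == (-total)) and ((count * count) != (base - step))) is false, then total=-2, then delta=1, then delta=10, then (idx=-1), then delta=10, then (idx=0), then delta=10, then (idx=1), then delta=10, then delta=-5, then returns -2
-6 and -2 differ, so these are not the same function on this domain.
verdict: not equivalent; witness: base=0, step=-5


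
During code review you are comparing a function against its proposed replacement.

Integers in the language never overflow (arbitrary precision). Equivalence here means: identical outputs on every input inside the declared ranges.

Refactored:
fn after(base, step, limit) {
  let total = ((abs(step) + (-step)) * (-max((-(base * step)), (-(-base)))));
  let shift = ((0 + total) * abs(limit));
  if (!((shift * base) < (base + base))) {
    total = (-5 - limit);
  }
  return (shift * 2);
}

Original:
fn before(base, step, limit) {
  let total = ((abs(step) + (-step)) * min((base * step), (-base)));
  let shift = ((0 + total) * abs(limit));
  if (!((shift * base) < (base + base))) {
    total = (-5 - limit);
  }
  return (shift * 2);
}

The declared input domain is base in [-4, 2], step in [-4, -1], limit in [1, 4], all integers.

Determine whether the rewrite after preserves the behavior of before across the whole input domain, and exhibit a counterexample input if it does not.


Equivalent — the differences include min/max/abs usage differs, yet no declared input distinguishes the two.
Tracing base=2, step=-3, limit=4: before: total := -36 | shift := -144 | (!((shift * base) < (base + base))): false | result -288 | after: total := -36 | shift := -144 | (!((shift * base) < (base + base))): false | result -288 — matching result -288.
Checked all 112 inputs in the declared domain: the outputs agree on every one.
verdict: equivalent


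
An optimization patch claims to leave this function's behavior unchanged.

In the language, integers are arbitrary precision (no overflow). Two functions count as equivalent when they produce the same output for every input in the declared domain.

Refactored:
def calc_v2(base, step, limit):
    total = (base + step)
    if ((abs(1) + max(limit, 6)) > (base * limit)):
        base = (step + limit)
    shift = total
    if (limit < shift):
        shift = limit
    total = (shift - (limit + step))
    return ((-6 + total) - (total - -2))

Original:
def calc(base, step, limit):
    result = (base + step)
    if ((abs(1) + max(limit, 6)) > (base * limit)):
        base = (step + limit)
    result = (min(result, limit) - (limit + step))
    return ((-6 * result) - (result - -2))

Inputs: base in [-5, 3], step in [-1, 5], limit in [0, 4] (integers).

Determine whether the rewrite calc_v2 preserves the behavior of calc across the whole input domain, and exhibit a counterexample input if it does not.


Run the pair on base=-5, step=-1, limit=0.
calc: result := -6 | ((abs(1) + max(limit, 6)) > (base * limit)): true | base := -1 | result := -5 | result 33
calc_v2: total := -6 | ((abs(1) + max(limit, 6)) > (base * limit)): true | base := -1 | shift := -6 | (limit < shift): false | total := -5 | result -8
33 vs -8 — the two versions disagree here.
verdict: not equivalent; witness: base=-5, step=-1, limit=0


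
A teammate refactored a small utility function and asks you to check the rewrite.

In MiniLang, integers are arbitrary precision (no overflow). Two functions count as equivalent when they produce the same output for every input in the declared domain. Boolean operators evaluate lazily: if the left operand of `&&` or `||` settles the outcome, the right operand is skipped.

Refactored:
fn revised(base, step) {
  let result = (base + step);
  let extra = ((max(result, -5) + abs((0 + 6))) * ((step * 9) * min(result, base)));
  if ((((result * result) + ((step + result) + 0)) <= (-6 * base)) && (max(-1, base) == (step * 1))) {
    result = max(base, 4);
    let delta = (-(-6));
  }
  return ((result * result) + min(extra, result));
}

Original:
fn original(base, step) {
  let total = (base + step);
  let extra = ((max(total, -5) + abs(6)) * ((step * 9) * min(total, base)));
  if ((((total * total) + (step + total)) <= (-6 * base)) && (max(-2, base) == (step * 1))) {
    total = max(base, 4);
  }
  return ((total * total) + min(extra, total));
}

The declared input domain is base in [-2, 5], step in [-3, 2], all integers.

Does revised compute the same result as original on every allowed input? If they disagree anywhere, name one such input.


These are not equivalent — on base=-2, step=-2 the outputs split (20 vs 12).
original: total becomes -4; next extra becomes 144; next ((((total * total) + (step + total)) <= (-6 * base)) && (max(-2, base) == (step * 1))) evaluates to true; next total becomes 4; next final value 20
revised: result becomes -4; next extra becomes 144; next ((((result * result) + ((step + result) + 0)) <= (-6 * base)) && (max(-1, base) == (step * 1))) evaluates to false; next final value 12
verdict: not equivalent; witness: base=-2, step=-2
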